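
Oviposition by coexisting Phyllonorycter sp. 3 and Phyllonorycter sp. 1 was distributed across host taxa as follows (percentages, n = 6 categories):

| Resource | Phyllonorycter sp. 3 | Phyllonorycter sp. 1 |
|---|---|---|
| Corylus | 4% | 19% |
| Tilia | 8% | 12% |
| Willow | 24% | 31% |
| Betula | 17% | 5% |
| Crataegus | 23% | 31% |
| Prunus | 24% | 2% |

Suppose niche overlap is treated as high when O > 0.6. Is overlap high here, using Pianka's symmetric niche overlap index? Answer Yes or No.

Convert percentages to proportions (divide by 100).
Σ p₁ᵢp₂ᵢ = 0.0076 + 0.0096 + 0.0744 + 0.0085 + 0.0713 + 0.0048 = 0.1762
Σp_1ᵢ² = 0.04² + 0.08² + 0.24² + 0.17² + 0.23² + 0.24² = 0.0016 + 0.0064 + 0.0576 + 0.0289 + 0.0529 + 0.0576 = 0.2050
Σp_2ᵢ² = 0.19² + 0.12² + 0.31² + 0.05² + 0.31² + 0.02² = 0.0361 + 0.0144 + 0.0961 + 0.0025 + 0.0961 + 0.0004 = 0.2456
O = 0.1762 / √(0.2050 × 0.2456) = 0.1762 / 0.22438 = 0.7853
O = 0.7853 > 0.6 → Yes.

Yes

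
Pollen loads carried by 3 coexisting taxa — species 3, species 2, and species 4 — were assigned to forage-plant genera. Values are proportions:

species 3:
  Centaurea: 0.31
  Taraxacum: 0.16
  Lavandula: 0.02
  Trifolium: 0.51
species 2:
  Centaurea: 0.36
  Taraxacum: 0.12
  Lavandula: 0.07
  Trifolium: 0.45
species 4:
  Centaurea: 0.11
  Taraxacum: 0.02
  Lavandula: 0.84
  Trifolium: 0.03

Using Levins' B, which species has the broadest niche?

species 2

Σp_3ᵢ² = 0.31² + 0.16² + 0.02² + 0.51² = 0.0961 + 0.0256 + 0.0004 + 0.2601 = 0.3822
B_3 = 1 / 0.3822 = 2.6164
Σp_2ᵢ² = 0.36² + 0.12² + 0.07² + 0.45² = 0.1296 + 0.0144 + 0.0049 + 0.2025 = 0.3514
B_2 = 1 / 0.3514 = 2.8458
Σp_4ᵢ² = 0.11² + 0.02² + 0.84² + 0.03² = 0.0121 + 0.0004 + 0.7056 + 0.0009 = 0.7190
B_4 = 1 / 0.7190 = 1.3908
Highest B → broadest niche (most generalist): species 2 (B = 2.85).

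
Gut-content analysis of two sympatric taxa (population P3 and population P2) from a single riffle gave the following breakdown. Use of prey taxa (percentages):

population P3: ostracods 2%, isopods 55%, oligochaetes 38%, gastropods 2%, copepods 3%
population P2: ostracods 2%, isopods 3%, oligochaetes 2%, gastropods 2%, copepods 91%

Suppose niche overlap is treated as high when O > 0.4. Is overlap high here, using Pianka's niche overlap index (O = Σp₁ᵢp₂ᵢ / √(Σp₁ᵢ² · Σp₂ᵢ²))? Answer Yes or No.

No

Convert percentages to proportions (divide by 100).
Σ p₁ᵢp₂ᵢ = 0.0004 + 0.0165 + 0.0076 + 0.0004 + 0.0273 = 0.0522
Σp_1ᵢ² = 0.02² + 0.55² + 0.38² + 0.02² + 0.03² = 0.0004 + 0.3025 + 0.1444 + 0.0004 + 0.0009 = 0.4486
Σp_2ᵢ² = 0.02² + 0.03² + 0.02² + 0.02² + 0.91² = 0.0004 + 0.0009 + 0.0004 + 0.0004 + 0.8281 = 0.8302
O = 0.0522 / √(0.4486 × 0.8302) = 0.0522 / 0.61027 = 0.0855
O = 0.0855 < 0.4 → No.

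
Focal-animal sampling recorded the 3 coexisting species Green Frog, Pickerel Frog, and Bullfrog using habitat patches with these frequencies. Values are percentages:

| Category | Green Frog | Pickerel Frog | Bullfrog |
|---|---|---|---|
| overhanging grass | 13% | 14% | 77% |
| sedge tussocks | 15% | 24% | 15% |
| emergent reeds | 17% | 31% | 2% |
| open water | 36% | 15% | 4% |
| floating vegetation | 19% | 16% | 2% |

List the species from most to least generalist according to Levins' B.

Convert percentages to proportions (divide by 100).
Σp_Greeᵢ² = 0.13² + 0.15² + 0.17² + 0.36² + 0.19² = 0.0169 + 0.0225 + 0.0289 + 0.1296 + 0.0361 = 0.2340
B_Gree = 1 / 0.2340 = 4.2735
Σp_Pickᵢ² = 0.14² + 0.24² + 0.31² + 0.15² + 0.16² = 0.0196 + 0.0576 + 0.0961 + 0.0225 + 0.0256 = 0.2214
B_Pick = 1 / 0.2214 = 4.5167
Σp_Bullᵢ² = 0.77² + 0.15² + 0.02² + 0.04² + 0.02² = 0.5929 + 0.0225 + 0.0004 + 0.0016 + 0.0004 = 0.6178
B_Bull = 1 / 0.6178 = 1.6186
Ranking by B (broadest → narrowest): Pickerel Frog (4.52) > Green Frog (4.27) > Bullfrog (1.62)

Pickerel Frog > Green Frog > Bullfrog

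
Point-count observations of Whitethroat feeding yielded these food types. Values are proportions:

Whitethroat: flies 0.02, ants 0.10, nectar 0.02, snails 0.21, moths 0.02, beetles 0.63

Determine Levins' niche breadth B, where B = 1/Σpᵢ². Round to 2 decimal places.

2.21

Σpᵢ² = 0.02² + 0.10² + 0.02² + 0.21² + 0.02² + 0.63² = 0.0004 + 0.0100 + 0.0004 + 0.0441 + 0.0004 + 0.3969 = 0.4522
B = 1 / 0.4522 = 2.2114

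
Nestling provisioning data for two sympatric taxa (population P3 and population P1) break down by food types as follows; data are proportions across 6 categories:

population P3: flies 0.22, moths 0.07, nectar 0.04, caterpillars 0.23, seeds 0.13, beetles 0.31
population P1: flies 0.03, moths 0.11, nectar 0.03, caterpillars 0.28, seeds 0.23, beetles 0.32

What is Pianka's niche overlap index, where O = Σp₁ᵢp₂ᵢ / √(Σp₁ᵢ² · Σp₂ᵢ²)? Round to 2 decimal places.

Σ p₁ᵢp₂ᵢ = 0.0066 + 0.0077 + 0.0012 + 0.0644 + 0.0299 + 0.0992 = 0.2090
Σp_1ᵢ² = 0.22² + 0.07² + 0.04² + 0.23² + 0.13² + 0.31² = 0.0484 + 0.0049 + 0.0016 + 0.0529 + 0.0169 + 0.0961 = 0.2208
Σp_2ᵢ² = 0.03² + 0.11² + 0.03² + 0.28² + 0.23² + 0.32² = 0.0009 + 0.0121 + 0.0009 + 0.0784 + 0.0529 + 0.1024 = 0.2476
O = 0.2090 / √(0.2208 × 0.2476) = 0.2090 / 0.23382 = 0.8938

0.89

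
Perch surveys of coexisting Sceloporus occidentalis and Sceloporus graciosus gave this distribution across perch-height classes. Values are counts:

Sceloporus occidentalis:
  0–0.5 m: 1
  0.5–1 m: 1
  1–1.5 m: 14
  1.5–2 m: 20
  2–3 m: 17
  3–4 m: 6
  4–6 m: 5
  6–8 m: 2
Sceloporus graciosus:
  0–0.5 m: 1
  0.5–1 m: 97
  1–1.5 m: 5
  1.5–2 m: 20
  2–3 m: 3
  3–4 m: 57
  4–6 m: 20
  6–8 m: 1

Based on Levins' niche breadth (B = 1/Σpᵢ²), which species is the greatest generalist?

Sceloporus occidentalis

Proportions for Sceloporus occidentalis (n=66): 1/66=0.0152, 1/66=0.0152, 14/66=0.2121, 20/66=0.3030, 17/66=0.2576, 6/66=0.0909, 5/66=0.0758, 2/66=0.0303
Proportions for Sceloporus graciosus (n=204): 1/204=0.0049, 97/204=0.4755, 5/204=0.0245, 20/204=0.0980, 3/204=0.0147, 57/204=0.2794, 20/204=0.0980, 1/204=0.0049
Σp_occiᵢ² = 0.0152² + 0.0152² + 0.2121² + 0.3030² + 0.2576² + 0.0909² + 0.0758² + 0.0303² = 0.000231 + 0.000231 + 0.044986 + 0.091809 + 0.066358 + 0.008263 + 0.005746 + 0.000918 = 0.218542
B_occi = 1 / 0.218542 = 4.5758
Σp_gracᵢ² = 0.0049² + 0.4755² + 0.0245² + 0.0980² + 0.0147² + 0.2794² + 0.0980² + 0.0049² = 0.000024 + 0.226100 + 0.000600 + 0.009604 + 0.000216 + 0.078064 + 0.009604 + 0.000024 = 0.324236
B_grac = 1 / 0.324236 = 3.0842
Highest B → broadest niche (most generalist): Sceloporus occidentalis (B = 4.58).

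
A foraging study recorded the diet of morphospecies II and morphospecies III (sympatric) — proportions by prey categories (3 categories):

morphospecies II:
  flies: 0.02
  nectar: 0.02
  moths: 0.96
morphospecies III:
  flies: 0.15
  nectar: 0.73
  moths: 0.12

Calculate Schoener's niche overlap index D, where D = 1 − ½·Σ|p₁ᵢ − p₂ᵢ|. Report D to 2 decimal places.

Σ|p₁ᵢ − p₂ᵢ| = 0.13 + 0.71 + 0.84 = 1.68
D = 1 − ½ × 1.68 = 1 − 0.840 = 0.1600

0.16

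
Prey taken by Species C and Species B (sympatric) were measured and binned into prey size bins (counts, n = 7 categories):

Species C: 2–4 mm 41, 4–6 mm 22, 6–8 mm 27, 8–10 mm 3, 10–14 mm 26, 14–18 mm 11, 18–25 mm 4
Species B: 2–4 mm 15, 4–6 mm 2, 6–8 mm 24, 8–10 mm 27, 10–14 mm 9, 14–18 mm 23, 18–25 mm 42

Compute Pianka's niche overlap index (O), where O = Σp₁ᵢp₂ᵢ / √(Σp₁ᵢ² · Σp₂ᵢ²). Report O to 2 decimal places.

Proportions for Species C (n=134): 41/134=0.3060, 22/134=0.1642, 27/134=0.2015, 3/134=0.0224, 26/134=0.1940, 11/134=0.0821, 4/134=0.0299
Proportions for Species B (n=142): 15/142=0.1056, 2/142=0.0141, 24/142=0.1690, 27/142=0.1901, 9/142=0.0634, 23/142=0.1620, 42/142=0.2958
Σ p₁ᵢp₂ᵢ = 0.032314 + 0.002315 + 0.034054 + 0.004258 + 0.012300 + 0.013300 + 0.008844 = 0.107385
Σp_1ᵢ² = 0.3060² + 0.1642² + 0.2015² + 0.0224² + 0.1940² + 0.0821² + 0.0299² = 0.093636 + 0.026962 + 0.040602 + 0.000502 + 0.037636 + 0.006740 + 0.000894 = 0.206972
Σp_2ᵢ² = 0.1056² + 0.0141² + 0.1690² + 0.1901² + 0.0634² + 0.1620² + 0.2958² = 0.011151 + 0.000199 + 0.028561 + 0.036138 + 0.004020 + 0.026244 + 0.087498 = 0.193811
O = 0.107385 / √(0.206972 × 0.193811) = 0.107385 / 0.2002834 = 0.5362

0.54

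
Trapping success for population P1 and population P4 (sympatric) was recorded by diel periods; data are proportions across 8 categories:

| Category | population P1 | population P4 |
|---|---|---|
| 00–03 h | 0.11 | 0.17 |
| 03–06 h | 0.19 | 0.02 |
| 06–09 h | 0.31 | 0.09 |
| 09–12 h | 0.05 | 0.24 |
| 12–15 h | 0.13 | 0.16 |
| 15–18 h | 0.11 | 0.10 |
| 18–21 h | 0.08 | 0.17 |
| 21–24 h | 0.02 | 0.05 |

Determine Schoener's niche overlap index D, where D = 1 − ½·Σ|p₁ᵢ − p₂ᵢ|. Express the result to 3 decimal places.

0.600

Σ|p₁ᵢ − p₂ᵢ| = 0.06 + 0.17 + 0.22 + 0.19 + 0.03 + 0.01 + 0.09 + 0.03 = 0.80
D = 1 − ½ × 0.80 = 1 − 0.400 = 0.60000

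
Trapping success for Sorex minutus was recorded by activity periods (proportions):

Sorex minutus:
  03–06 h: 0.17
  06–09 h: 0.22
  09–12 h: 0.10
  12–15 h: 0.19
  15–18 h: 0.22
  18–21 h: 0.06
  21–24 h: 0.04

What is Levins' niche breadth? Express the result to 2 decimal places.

Σpᵢ² = 0.17² + 0.22² + 0.10² + 0.19² + 0.22² + 0.06² + 0.04² = 0.0289 + 0.0484 + 0.0100 + 0.0361 + 0.0484 + 0.0036 + 0.0016 = 0.1770
B = 1 / 0.1770 = 5.6497

5.65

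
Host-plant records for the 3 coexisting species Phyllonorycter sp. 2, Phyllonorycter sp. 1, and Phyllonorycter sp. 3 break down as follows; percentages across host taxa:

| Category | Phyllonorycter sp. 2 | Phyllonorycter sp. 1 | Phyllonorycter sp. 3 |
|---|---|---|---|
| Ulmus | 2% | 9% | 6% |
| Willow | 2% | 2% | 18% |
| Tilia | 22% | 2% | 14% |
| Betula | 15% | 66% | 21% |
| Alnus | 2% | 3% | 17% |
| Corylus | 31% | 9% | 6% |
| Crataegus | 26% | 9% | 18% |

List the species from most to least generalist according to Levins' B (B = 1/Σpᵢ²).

Convert percentages to proportions (divide by 100).
Σp_2ᵢ² = 0.02² + 0.02² + 0.22² + 0.15² + 0.02² + 0.31² + 0.26² = 0.0004 + 0.0004 + 0.0484 + 0.0225 + 0.0004 + 0.0961 + 0.0676 = 0.2358
B_2 = 1 / 0.2358 = 4.2409
Σp_1ᵢ² = 0.09² + 0.02² + 0.02² + 0.66² + 0.03² + 0.09² + 0.09² = 0.0081 + 0.0004 + 0.0004 + 0.4356 + 0.0009 + 0.0081 + 0.0081 = 0.4616
B_1 = 1 / 0.4616 = 2.1664
Σp_3ᵢ² = 0.06² + 0.18² + 0.14² + 0.21² + 0.17² + 0.06² + 0.18² = 0.0036 + 0.0324 + 0.0196 + 0.0441 + 0.0289 + 0.0036 + 0.0324 = 0.1646
B_3 = 1 / 0.1646 = 6.0753
Ranking by B (broadest → narrowest): Phyllonorycter sp. 3 (6.08) > Phyllonorycter sp. 2 (4.24) > Phyllonorycter sp. 1 (2.17)

Phyllonorycter sp. 3 > Phyllonorycter sp. 2 > Phyllonorycter sp. 1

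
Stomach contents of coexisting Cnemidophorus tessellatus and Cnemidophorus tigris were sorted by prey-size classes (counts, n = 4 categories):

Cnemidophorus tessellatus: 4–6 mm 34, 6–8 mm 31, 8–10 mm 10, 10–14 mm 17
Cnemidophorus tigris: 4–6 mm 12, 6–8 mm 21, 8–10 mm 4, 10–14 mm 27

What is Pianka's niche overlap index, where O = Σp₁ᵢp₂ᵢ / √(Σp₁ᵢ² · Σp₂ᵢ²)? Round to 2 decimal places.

0.85

Proportions for Cnemidophorus tessellatus (n=92): 34/92=0.3696, 31/92=0.3370, 10/92=0.1087, 17/92=0.1848
Proportions for Cnemidophorus tigris (n=64): 12/64=0.1875, 21/64=0.3281, 4/64=0.0625, 27/64=0.4219
Σ p₁ᵢp₂ᵢ = 0.069300 + 0.110570 + 0.006794 + 0.077967 = 0.264631
Σp_1ᵢ² = 0.3696² + 0.3370² + 0.1087² + 0.1848² = 0.136604 + 0.113569 + 0.011816 + 0.034151 = 0.296140
Σp_2ᵢ² = 0.1875² + 0.3281² + 0.0625² + 0.4219² = 0.035156 + 0.107650 + 0.003906 + 0.178000 = 0.324712
O = 0.264631 / √(0.296140 × 0.324712) = 0.264631 / 0.3100971 = 0.8534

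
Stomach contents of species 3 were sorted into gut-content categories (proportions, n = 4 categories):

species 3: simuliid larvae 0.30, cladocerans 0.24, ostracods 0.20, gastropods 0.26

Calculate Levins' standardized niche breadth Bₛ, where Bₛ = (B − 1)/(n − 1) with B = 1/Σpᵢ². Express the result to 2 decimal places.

Σpᵢ² = 0.30² + 0.24² + 0.20² + 0.26² = 0.0900 + 0.0576 + 0.0400 + 0.0676 = 0.2552
B = 1 / 0.2552 = 3.9185
Bₛ = (B − 1)/(n − 1) = (3.9185 − 1)/(4 − 1) = 2.9185/3 = 0.9728

0.97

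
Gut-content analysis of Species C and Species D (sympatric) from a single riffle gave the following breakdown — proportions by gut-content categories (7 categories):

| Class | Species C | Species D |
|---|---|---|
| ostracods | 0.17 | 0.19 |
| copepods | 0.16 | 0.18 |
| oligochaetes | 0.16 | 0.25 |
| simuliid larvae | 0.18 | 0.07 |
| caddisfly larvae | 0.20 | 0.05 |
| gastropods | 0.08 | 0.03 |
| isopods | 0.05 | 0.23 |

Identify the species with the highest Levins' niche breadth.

Σp_Cᵢ² = 0.17² + 0.16² + 0.16² + 0.18² + 0.20² + 0.08² + 0.05² = 0.0289 + 0.0256 + 0.0256 + 0.0324 + 0.0400 + 0.0064 + 0.0025 = 0.1614
B_C = 1 / 0.1614 = 6.1958
Σp_Dᵢ² = 0.19² + 0.18² + 0.25² + 0.07² + 0.05² + 0.03² + 0.23² = 0.0361 + 0.0324 + 0.0625 + 0.0049 + 0.0025 + 0.0009 + 0.0529 = 0.1922
B_D = 1 / 0.1922 = 5.2029
Highest B → broadest niche (most generalist): Species C (B = 6.20).

Species C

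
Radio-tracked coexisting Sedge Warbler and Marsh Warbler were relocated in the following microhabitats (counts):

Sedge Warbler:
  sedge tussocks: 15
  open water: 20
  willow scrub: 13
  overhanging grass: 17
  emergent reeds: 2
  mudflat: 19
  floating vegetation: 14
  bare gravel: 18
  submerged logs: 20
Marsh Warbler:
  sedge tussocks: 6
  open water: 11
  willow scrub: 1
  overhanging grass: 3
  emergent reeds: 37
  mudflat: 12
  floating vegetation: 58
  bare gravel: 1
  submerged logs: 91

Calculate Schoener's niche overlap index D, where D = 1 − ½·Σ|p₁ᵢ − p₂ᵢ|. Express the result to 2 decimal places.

Proportions for Sedge Warbler (n=138): 15/138=0.1087, 20/138=0.1449, 13/138=0.0942, 17/138=0.1232, 2/138=0.0145, 19/138=0.1377, 14/138=0.1014, 18/138=0.1304, 20/138=0.1449
Proportions for Marsh Warbler (n=220): 6/220=0.0273, 11/220=0.0500, 1/220=0.0045, 3/220=0.0136, 37/220=0.1682, 12/220=0.0545, 58/220=0.2636, 1/220=0.0045, 91/220=0.4136
Σ|p₁ᵢ − p₂ᵢ| = 0.0814 + 0.0949 + 0.0897 + 0.1096 + 0.1537 + 0.0832 + 0.1622 + 0.1259 + 0.2687 = 1.1693
D = 1 − ½ × 1.1693 = 1 − 0.58465 = 0.41535

0.42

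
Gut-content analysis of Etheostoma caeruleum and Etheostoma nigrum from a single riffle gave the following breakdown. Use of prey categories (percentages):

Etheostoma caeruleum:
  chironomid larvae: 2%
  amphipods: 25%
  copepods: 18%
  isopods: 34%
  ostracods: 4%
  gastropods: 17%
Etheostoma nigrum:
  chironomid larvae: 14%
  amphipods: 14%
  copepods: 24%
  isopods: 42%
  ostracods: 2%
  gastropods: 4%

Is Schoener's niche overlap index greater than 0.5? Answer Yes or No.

Yes

Convert percentages to proportions (divide by 100).
Σ|p₁ᵢ − p₂ᵢ| = 0.12 + 0.11 + 0.06 + 0.08 + 0.02 + 0.13 = 0.52
D = 1 − ½ × 0.52 = 1 − 0.260 = 0.7400
D = 0.7400 > 0.5 → Yes.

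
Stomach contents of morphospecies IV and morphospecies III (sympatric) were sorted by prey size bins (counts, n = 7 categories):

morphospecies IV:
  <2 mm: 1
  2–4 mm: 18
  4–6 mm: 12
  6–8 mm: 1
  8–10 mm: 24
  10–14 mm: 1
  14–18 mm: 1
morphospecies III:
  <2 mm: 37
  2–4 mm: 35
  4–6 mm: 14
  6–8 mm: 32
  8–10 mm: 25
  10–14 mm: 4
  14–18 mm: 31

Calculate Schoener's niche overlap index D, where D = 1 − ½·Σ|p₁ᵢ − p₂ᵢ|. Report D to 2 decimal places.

Proportions for morphospecies IV (n=58): 1/58=0.0172, 18/58=0.3103, 12/58=0.2069, 1/58=0.0172, 24/58=0.4138, 1/58=0.0172, 1/58=0.0172
Proportions for morphospecies III (n=178): 37/178=0.2079, 35/178=0.1966, 14/178=0.0787, 32/178=0.1798, 25/178=0.1404, 4/178=0.0225, 31/178=0.1742
Σ|p₁ᵢ − p₂ᵢ| = 0.1907 + 0.1137 + 0.1282 + 0.1626 + 0.2734 + 0.0053 + 0.1570 = 1.0309
D = 1 − ½ × 1.0309 = 1 − 0.51545 = 0.48455

0.48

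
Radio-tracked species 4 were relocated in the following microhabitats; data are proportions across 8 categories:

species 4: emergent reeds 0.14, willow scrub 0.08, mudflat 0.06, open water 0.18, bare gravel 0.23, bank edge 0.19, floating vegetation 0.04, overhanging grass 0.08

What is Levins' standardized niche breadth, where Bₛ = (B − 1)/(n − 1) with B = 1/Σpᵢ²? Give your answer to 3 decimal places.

Σpᵢ² = 0.14² + 0.08² + 0.06² + 0.18² + 0.23² + 0.19² + 0.04² + 0.08² = 0.0196 + 0.0064 + 0.0036 + 0.0324 + 0.0529 + 0.0361 + 0.0016 + 0.0064 = 0.1590
B = 1 / 0.1590 = 6.28931
Bₛ = (B − 1)/(n − 1) = (6.28931 − 1)/(8 − 1) = 5.28931/7 = 0.75562

0.756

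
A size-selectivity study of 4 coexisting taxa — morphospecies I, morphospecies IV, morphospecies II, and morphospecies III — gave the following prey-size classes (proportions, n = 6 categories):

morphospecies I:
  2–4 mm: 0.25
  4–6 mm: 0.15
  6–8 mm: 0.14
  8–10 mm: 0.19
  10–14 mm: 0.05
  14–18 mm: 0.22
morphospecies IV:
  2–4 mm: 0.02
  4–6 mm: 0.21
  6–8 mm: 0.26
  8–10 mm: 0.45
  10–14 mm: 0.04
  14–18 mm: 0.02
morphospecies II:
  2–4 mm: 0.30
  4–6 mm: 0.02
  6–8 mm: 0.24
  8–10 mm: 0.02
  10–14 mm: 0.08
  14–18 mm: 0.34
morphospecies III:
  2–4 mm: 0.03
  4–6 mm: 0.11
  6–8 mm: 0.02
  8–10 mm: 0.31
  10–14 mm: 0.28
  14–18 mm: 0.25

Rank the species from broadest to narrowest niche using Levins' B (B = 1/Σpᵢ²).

Σp_Iᵢ² = 0.25² + 0.15² + 0.14² + 0.19² + 0.05² + 0.22² = 0.0625 + 0.0225 + 0.0196 + 0.0361 + 0.0025 + 0.0484 = 0.1916
B_I = 1 / 0.1916 = 5.2192
Σp_IVᵢ² = 0.02² + 0.21² + 0.26² + 0.45² + 0.04² + 0.02² = 0.0004 + 0.0441 + 0.0676 + 0.2025 + 0.0016 + 0.0004 = 0.3166
B_IV = 1 / 0.3166 = 3.1586
Σp_IIᵢ² = 0.30² + 0.02² + 0.24² + 0.02² + 0.08² + 0.34² = 0.0900 + 0.0004 + 0.0576 + 0.0004 + 0.0064 + 0.1156 = 0.2704
B_II = 1 / 0.2704 = 3.6982
Σp_IIIᵢ² = 0.03² + 0.11² + 0.02² + 0.31² + 0.28² + 0.25² = 0.0009 + 0.0121 + 0.0004 + 0.0961 + 0.0784 + 0.0625 = 0.2504
B_III = 1 / 0.2504 = 3.9936
Ranking by B (broadest → narrowest): morphospecies I (5.22) > morphospecies III (3.99) > morphospecies II (3.70) > morphospecies IV (3.16)

morphospecies I > morphospecies III > morphospecies II > morphospecies IV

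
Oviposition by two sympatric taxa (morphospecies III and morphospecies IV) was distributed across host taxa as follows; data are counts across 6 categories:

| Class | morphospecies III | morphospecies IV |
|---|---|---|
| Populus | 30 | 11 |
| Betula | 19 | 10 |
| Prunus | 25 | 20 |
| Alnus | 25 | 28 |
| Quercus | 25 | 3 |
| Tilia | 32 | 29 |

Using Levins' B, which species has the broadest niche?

morphospecies III

Proportions for morphospecies III (n=156): 30/156=0.1923, 19/156=0.1218, 25/156=0.1603, 25/156=0.1603, 25/156=0.1603, 32/156=0.2051
Proportions for morphospecies IV (n=101): 11/101=0.1089, 10/101=0.0990, 20/101=0.1980, 28/101=0.2772, 3/101=0.0297, 29/101=0.2871
Σp_IIIᵢ² = 0.1923² + 0.1218² + 0.1603² + 0.1603² + 0.1603² + 0.2051² = 0.036979 + 0.014835 + 0.025696 + 0.025696 + 0.025696 + 0.042066 = 0.170968
B_III = 1 / 0.170968 = 5.8490
Σp_IVᵢ² = 0.1089² + 0.0990² + 0.1980² + 0.2772² + 0.0297² + 0.2871² = 0.011859 + 0.009801 + 0.039204 + 0.076840 + 0.000882 + 0.082426 = 0.221012
B_IV = 1 / 0.221012 = 4.5246
Highest B → broadest niche (most generalist): morphospecies III (B = 5.85).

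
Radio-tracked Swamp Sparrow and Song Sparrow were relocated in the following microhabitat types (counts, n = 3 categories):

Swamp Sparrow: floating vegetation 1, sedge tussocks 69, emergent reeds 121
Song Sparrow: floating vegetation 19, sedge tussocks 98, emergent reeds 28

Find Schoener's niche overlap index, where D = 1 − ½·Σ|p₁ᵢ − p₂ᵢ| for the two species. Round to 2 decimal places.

Proportions for Swamp Sparrow (n=191): 1/191=0.0052, 69/191=0.3613, 121/191=0.6335
Proportions for Song Sparrow (n=145): 19/145=0.1310, 98/145=0.6759, 28/145=0.1931
Σ|p₁ᵢ − p₂ᵢ| = 0.1258 + 0.3146 + 0.4404 = 0.8808
D = 1 − ½ × 0.8808 = 1 − 0.44040 = 0.55960

0.56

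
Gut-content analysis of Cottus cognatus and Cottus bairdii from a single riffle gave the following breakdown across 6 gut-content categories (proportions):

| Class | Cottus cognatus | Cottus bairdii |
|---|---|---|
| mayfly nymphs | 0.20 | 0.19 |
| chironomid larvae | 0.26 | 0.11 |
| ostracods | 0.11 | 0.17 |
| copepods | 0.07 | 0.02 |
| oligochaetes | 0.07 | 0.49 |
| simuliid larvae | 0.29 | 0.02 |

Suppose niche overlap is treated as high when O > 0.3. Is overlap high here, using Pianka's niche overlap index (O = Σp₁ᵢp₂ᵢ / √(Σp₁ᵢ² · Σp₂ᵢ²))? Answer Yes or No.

Σ p₁ᵢp₂ᵢ = 0.0380 + 0.0286 + 0.0187 + 0.0014 + 0.0343 + 0.0058 = 0.1268
Σp_1ᵢ² = 0.20² + 0.26² + 0.11² + 0.07² + 0.07² + 0.29² = 0.0400 + 0.0676 + 0.0121 + 0.0049 + 0.0049 + 0.0841 = 0.2136
Σp_2ᵢ² = 0.19² + 0.11² + 0.17² + 0.02² + 0.49² + 0.02² = 0.0361 + 0.0121 + 0.0289 + 0.0004 + 0.2401 + 0.0004 = 0.3180
O = 0.1268 / √(0.2136 × 0.3180) = 0.1268 / 0.26062 = 0.4865
O = 0.4865 > 0.3 → Yes.

Yes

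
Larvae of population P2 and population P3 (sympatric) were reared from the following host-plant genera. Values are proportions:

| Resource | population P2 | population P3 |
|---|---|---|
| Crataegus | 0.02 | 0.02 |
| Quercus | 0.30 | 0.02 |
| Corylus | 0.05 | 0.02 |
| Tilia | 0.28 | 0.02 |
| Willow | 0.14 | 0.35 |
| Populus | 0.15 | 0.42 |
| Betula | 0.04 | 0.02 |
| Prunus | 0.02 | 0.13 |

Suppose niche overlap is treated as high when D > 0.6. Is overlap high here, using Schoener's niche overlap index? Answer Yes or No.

No

Σ|p₁ᵢ − p₂ᵢ| = 0.00 + 0.28 + 0.03 + 0.26 + 0.21 + 0.27 + 0.02 + 0.11 = 1.18
D = 1 − ½ × 1.18 = 1 − 0.590 = 0.4100
D = 0.4100 < 0.6 → No.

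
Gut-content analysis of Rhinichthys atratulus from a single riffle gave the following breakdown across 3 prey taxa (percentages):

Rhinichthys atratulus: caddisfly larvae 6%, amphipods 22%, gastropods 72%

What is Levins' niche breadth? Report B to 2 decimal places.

Convert percentages to proportions (divide by 100).
Σpᵢ² = 0.06² + 0.22² + 0.72² = 0.0036 + 0.0484 + 0.5184 = 0.5704
B = 1 / 0.5704 = 1.7532

1.75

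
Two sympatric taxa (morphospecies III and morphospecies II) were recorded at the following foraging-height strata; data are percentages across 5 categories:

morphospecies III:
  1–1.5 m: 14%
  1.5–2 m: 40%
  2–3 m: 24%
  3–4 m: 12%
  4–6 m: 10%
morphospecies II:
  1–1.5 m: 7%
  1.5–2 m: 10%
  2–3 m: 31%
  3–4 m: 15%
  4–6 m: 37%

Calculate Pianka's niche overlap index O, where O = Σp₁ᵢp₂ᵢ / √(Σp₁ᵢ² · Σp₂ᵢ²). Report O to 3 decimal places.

0.674

Convert percentages to proportions (divide by 100).
Σ p₁ᵢp₂ᵢ = 0.0098 + 0.0400 + 0.0744 + 0.0180 + 0.0370 = 0.1792
Σp_1ᵢ² = 0.14² + 0.40² + 0.24² + 0.12² + 0.10² = 0.0196 + 0.1600 + 0.0576 + 0.0144 + 0.0100 = 0.2616
Σp_2ᵢ² = 0.07² + 0.10² + 0.31² + 0.15² + 0.37² = 0.0049 + 0.0100 + 0.0961 + 0.0225 + 0.1369 = 0.2704
O = 0.1792 / √(0.2616 × 0.2704) = 0.1792 / 0.265964 = 0.67378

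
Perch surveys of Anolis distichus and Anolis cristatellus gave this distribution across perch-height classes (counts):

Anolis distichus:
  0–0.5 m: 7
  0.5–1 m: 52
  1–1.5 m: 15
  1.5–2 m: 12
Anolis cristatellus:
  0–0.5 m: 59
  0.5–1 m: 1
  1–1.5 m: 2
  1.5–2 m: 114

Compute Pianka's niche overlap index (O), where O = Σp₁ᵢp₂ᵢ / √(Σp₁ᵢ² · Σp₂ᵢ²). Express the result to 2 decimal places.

0.26

Proportions for Anolis distichus (n=86): 7/86=0.0814, 52/86=0.6047, 15/86=0.1744, 12/86=0.1395
Proportions for Anolis cristatellus (n=176): 59/176=0.3352, 1/176=0.0057, 2/176=0.0114, 114/176=0.6477
Σ p₁ᵢp₂ᵢ = 0.027285 + 0.003447 + 0.001988 + 0.090354 = 0.123074
Σp_1ᵢ² = 0.0814² + 0.6047² + 0.1744² + 0.1395² = 0.006626 + 0.365662 + 0.030415 + 0.019460 = 0.422163
Σp_2ᵢ² = 0.3352² + 0.0057² + 0.0114² + 0.6477² = 0.112359 + 0.000032 + 0.000130 + 0.419515 = 0.532036
O = 0.123074 / √(0.422163 × 0.532036) = 0.123074 / 0.4739261 = 0.2597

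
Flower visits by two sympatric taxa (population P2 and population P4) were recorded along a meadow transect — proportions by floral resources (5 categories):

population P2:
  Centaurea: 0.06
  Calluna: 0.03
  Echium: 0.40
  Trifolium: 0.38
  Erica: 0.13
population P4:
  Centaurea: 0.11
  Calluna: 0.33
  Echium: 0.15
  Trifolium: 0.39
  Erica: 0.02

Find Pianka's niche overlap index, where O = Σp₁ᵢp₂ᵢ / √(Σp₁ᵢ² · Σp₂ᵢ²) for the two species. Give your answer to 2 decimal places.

0.73

Σ p₁ᵢp₂ᵢ = 0.0066 + 0.0099 + 0.0600 + 0.1482 + 0.0026 = 0.2273
Σp_1ᵢ² = 0.06² + 0.03² + 0.40² + 0.38² + 0.13² = 0.0036 + 0.0009 + 0.1600 + 0.1444 + 0.0169 = 0.3258
Σp_2ᵢ² = 0.11² + 0.33² + 0.15² + 0.39² + 0.02² = 0.0121 + 0.1089 + 0.0225 + 0.1521 + 0.0004 = 0.2960
O = 0.2273 / √(0.3258 × 0.2960) = 0.2273 / 0.31054 = 0.7320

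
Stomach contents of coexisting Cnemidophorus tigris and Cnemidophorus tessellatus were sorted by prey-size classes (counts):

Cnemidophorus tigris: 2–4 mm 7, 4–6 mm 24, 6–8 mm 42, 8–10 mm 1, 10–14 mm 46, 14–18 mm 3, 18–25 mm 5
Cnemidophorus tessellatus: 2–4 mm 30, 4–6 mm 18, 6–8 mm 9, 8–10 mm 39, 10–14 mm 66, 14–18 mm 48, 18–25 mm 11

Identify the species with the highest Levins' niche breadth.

Proportions for Cnemidophorus tigris (n=128): 7/128=0.0547, 24/128=0.1875, 42/128=0.3281, 1/128=0.0078, 46/128=0.3594, 3/128=0.0234, 5/128=0.0391
Proportions for Cnemidophorus tessellatus (n=221): 30/221=0.1357, 18/221=0.0814, 9/221=0.0407, 39/221=0.1765, 66/221=0.2986, 48/221=0.2172, 11/221=0.0498
Σp_tigrᵢ² = 0.0547² + 0.1875² + 0.3281² + 0.0078² + 0.3594² + 0.0234² + 0.0391² = 0.002992 + 0.035156 + 0.107650 + 0.000061 + 0.129168 + 0.000548 + 0.001529 = 0.277104
B_tigr = 1 / 0.277104 = 3.6088
Σp_tessᵢ² = 0.1357² + 0.0814² + 0.0407² + 0.1765² + 0.2986² + 0.2172² + 0.0498² = 0.018414 + 0.006626 + 0.001656 + 0.031152 + 0.089162 + 0.047176 + 0.002480 = 0.196666
B_tess = 1 / 0.196666 = 5.0848
Highest B → broadest niche (most generalist): Cnemidophorus tessellatus (B = 5.08).

Cnemidophorus tessellatus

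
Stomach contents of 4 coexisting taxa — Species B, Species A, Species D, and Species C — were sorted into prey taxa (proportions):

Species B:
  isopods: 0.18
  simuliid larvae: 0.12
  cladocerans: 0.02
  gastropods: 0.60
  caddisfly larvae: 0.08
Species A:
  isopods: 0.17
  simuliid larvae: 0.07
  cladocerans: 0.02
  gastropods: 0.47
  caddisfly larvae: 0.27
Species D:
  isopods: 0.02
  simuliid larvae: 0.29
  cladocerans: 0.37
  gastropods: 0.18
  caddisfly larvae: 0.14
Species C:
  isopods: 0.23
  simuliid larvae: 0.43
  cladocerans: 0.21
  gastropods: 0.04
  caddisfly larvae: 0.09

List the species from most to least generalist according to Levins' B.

Species D > Species C > Species A > Species B

Σp_Bᵢ² = 0.18² + 0.12² + 0.02² + 0.60² + 0.08² = 0.0324 + 0.0144 + 0.0004 + 0.3600 + 0.0064 = 0.4136
B_B = 1 / 0.4136 = 2.4178
Σp_Aᵢ² = 0.17² + 0.07² + 0.02² + 0.47² + 0.27² = 0.0289 + 0.0049 + 0.0004 + 0.2209 + 0.0729 = 0.3280
B_A = 1 / 0.3280 = 3.0488
Σp_Dᵢ² = 0.02² + 0.29² + 0.37² + 0.18² + 0.14² = 0.0004 + 0.0841 + 0.1369 + 0.0324 + 0.0196 = 0.2734
B_D = 1 / 0.2734 = 3.6576
Σp_Cᵢ² = 0.23² + 0.43² + 0.21² + 0.04² + 0.09² = 0.0529 + 0.1849 + 0.0441 + 0.0016 + 0.0081 = 0.2916
B_C = 1 / 0.2916 = 3.4294
Ranking by B (broadest → narrowest): Species D (3.66) > Species C (3.43) > Species A (3.05) > Species B (2.42)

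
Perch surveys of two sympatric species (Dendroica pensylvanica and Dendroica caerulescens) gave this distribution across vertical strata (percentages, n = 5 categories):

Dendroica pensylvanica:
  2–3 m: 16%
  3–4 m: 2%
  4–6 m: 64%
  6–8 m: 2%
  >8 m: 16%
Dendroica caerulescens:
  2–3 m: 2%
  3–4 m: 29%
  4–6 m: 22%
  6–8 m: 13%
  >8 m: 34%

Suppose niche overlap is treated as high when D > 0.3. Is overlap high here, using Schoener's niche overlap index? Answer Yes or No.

Yes

Convert percentages to proportions (divide by 100).
Σ|p₁ᵢ − p₂ᵢ| = 0.14 + 0.27 + 0.42 + 0.11 + 0.18 = 1.12
D = 1 − ½ × 1.12 = 1 − 0.560 = 0.4400
D = 0.4400 > 0.3 → Yes.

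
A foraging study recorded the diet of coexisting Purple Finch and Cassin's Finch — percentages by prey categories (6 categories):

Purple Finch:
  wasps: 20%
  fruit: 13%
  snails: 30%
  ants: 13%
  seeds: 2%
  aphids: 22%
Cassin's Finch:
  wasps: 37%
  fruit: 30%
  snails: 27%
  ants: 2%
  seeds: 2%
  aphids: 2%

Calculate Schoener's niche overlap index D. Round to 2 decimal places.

0.66

Convert percentages to proportions (divide by 100).
Σ|p₁ᵢ − p₂ᵢ| = 0.17 + 0.17 + 0.03 + 0.11 + 0.00 + 0.20 = 0.68
D = 1 − ½ × 0.68 = 1 − 0.340 = 0.6600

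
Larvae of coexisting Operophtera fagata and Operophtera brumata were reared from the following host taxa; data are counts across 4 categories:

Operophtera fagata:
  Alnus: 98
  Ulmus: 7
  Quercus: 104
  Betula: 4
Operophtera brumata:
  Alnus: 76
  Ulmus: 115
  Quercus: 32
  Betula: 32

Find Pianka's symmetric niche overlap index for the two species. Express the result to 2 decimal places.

0.56

Proportions for Operophtera fagata (n=213): 98/213=0.4601, 7/213=0.0329, 104/213=0.4883, 4/213=0.0188
Proportions for Operophtera brumata (n=255): 76/255=0.2980, 115/255=0.4510, 32/255=0.1255, 32/255=0.1255
Σ p₁ᵢp₂ᵢ = 0.137110 + 0.014838 + 0.061282 + 0.002359 = 0.215589
Σp_1ᵢ² = 0.4601² + 0.0329² + 0.4883² + 0.0188² = 0.211692 + 0.001082 + 0.238437 + 0.000353 = 0.451564
Σp_2ᵢ² = 0.2980² + 0.4510² + 0.1255² + 0.1255² = 0.088804 + 0.203401 + 0.015750 + 0.015750 = 0.323705
O = 0.215589 / √(0.451564 × 0.323705) = 0.215589 / 0.3823265 = 0.5639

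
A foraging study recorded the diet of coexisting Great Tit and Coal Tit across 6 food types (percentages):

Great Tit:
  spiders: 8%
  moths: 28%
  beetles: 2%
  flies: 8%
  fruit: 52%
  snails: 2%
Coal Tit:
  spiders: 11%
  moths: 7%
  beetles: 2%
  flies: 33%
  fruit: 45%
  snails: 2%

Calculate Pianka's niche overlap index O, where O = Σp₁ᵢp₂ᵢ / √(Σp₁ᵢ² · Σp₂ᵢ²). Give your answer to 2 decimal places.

0.84

Convert percentages to proportions (divide by 100).
Σ p₁ᵢp₂ᵢ = 0.0088 + 0.0196 + 0.0004 + 0.0264 + 0.2340 + 0.0004 = 0.2896
Σp_1ᵢ² = 0.08² + 0.28² + 0.02² + 0.08² + 0.52² + 0.02² = 0.0064 + 0.0784 + 0.0004 + 0.0064 + 0.2704 + 0.0004 = 0.3624
Σp_2ᵢ² = 0.11² + 0.07² + 0.02² + 0.33² + 0.45² + 0.02² = 0.0121 + 0.0049 + 0.0004 + 0.1089 + 0.2025 + 0.0004 = 0.3292
O = 0.2896 / √(0.3624 × 0.3292) = 0.2896 / 0.34540 = 0.8384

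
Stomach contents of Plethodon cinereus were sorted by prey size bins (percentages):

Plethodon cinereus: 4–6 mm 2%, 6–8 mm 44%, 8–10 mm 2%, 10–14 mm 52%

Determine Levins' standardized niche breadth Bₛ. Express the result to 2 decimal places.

0.38

Convert percentages to proportions (divide by 100).
Σpᵢ² = 0.02² + 0.44² + 0.02² + 0.52² = 0.0004 + 0.1936 + 0.0004 + 0.2704 = 0.4648
B = 1 / 0.4648 = 2.1515
Bₛ = (B − 1)/(n − 1) = (2.1515 − 1)/(4 − 1) = 1.1515/3 = 0.3838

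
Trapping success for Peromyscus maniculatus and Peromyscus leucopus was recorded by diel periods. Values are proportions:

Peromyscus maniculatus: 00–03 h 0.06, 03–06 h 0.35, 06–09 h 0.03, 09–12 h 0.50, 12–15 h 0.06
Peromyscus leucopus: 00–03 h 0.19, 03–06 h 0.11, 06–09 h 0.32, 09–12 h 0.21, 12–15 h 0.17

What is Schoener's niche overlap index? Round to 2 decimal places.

Σ|p₁ᵢ − p₂ᵢ| = 0.13 + 0.24 + 0.29 + 0.29 + 0.11 = 1.06
D = 1 − ½ × 1.06 = 1 − 0.530 = 0.4700

0.47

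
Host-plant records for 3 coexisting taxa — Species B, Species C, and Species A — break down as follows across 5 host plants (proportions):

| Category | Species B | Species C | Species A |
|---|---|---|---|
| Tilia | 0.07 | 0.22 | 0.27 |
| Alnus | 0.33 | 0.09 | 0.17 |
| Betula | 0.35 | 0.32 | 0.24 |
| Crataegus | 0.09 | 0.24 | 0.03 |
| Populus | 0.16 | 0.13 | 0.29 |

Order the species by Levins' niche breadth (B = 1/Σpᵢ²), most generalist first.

Species C > Species A > Species B

Σp_Bᵢ² = 0.07² + 0.33² + 0.35² + 0.09² + 0.16² = 0.0049 + 0.1089 + 0.1225 + 0.0081 + 0.0256 = 0.2700
B_B = 1 / 0.2700 = 3.7037
Σp_Cᵢ² = 0.22² + 0.09² + 0.32² + 0.24² + 0.13² = 0.0484 + 0.0081 + 0.1024 + 0.0576 + 0.0169 = 0.2334
B_C = 1 / 0.2334 = 4.2845
Σp_Aᵢ² = 0.27² + 0.17² + 0.24² + 0.03² + 0.29² = 0.0729 + 0.0289 + 0.0576 + 0.0009 + 0.0841 = 0.2444
B_A = 1 / 0.2444 = 4.0917
Ranking by B (broadest → narrowest): Species C (4.28) > Species A (4.09) > Species B (3.70)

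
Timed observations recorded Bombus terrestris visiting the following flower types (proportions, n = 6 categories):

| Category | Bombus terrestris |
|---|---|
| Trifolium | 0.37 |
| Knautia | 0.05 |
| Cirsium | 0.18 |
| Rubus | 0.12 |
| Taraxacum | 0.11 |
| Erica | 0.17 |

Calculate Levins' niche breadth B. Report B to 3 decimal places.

4.401

Σpᵢ² = 0.37² + 0.05² + 0.18² + 0.12² + 0.11² + 0.17² = 0.1369 + 0.0025 + 0.0324 + 0.0144 + 0.0121 + 0.0289 = 0.2272
B = 1 / 0.2272 = 4.40141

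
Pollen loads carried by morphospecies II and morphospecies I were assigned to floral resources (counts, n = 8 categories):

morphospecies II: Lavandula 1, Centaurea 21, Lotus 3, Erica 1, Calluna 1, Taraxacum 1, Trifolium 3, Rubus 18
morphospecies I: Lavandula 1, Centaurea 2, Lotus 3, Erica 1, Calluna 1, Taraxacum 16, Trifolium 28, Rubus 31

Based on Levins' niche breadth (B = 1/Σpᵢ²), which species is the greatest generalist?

Proportions for morphospecies II (n=49): 1/49=0.0204, 21/49=0.4286, 3/49=0.0612, 1/49=0.0204, 1/49=0.0204, 1/49=0.0204, 3/49=0.0612, 18/49=0.3673
Proportions for morphospecies I (n=83): 1/83=0.0120, 2/83=0.0241, 3/83=0.0361, 1/83=0.0120, 1/83=0.0120, 16/83=0.1928, 28/83=0.3373, 31/83=0.3735
Σp_IIᵢ² = 0.0204² + 0.4286² + 0.0612² + 0.0204² + 0.0204² + 0.0204² + 0.0612² + 0.3673² = 0.000416 + 0.183698 + 0.003745 + 0.000416 + 0.000416 + 0.000416 + 0.003745 + 0.134909 = 0.327761
B_II = 1 / 0.327761 = 3.0510
Σp_Iᵢ² = 0.0120² + 0.0241² + 0.0361² + 0.0120² + 0.0120² + 0.1928² + 0.3373² + 0.3735² = 0.000144 + 0.000581 + 0.001303 + 0.000144 + 0.000144 + 0.037172 + 0.113771 + 0.139502 = 0.292761
B_I = 1 / 0.292761 = 3.4158
Highest B → broadest niche (most generalist): morphospecies I (B = 3.42).

morphospecies I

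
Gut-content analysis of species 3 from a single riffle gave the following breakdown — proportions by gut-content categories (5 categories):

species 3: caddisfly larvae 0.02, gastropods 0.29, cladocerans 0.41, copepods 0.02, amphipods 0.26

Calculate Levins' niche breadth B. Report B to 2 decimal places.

Σpᵢ² = 0.02² + 0.29² + 0.41² + 0.02² + 0.26² = 0.0004 + 0.0841 + 0.1681 + 0.0004 + 0.0676 = 0.3206
B = 1 / 0.3206 = 3.1192

3.12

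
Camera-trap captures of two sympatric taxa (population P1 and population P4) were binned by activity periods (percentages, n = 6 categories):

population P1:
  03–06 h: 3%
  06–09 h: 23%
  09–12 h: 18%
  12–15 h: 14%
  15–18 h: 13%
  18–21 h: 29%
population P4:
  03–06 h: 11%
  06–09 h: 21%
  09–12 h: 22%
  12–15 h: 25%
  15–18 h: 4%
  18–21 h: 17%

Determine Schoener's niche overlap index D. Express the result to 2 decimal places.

Convert percentages to proportions (divide by 100).
Σ|p₁ᵢ − p₂ᵢ| = 0.08 + 0.02 + 0.04 + 0.11 + 0.09 + 0.12 = 0.46
D = 1 − ½ × 0.46 = 1 − 0.230 = 0.7700

0.77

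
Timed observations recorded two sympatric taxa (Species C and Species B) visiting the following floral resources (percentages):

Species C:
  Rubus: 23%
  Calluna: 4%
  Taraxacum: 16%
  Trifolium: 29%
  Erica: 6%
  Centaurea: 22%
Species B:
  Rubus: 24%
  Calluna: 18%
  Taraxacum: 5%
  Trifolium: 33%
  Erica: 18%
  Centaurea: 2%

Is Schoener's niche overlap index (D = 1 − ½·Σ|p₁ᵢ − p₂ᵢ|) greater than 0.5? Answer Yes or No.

Yes

Convert percentages to proportions (divide by 100).
Σ|p₁ᵢ − p₂ᵢ| = 0.01 + 0.14 + 0.11 + 0.04 + 0.12 + 0.20 = 0.62
D = 1 − ½ × 0.62 = 1 − 0.310 = 0.6900
D = 0.6900 > 0.5 → Yes.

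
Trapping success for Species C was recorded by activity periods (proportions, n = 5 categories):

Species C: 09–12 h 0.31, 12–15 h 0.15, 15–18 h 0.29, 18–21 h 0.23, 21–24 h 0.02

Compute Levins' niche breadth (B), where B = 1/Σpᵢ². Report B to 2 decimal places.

Σpᵢ² = 0.31² + 0.15² + 0.29² + 0.23² + 0.02² = 0.0961 + 0.0225 + 0.0841 + 0.0529 + 0.0004 = 0.2560
B = 1 / 0.2560 = 3.9063

3.91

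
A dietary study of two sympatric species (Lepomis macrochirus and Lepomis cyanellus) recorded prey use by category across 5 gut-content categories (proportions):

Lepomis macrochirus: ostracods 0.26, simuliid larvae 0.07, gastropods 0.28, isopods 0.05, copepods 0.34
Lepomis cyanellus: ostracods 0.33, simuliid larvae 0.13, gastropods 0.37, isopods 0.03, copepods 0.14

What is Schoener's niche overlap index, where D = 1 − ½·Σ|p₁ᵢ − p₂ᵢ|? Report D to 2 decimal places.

0.78

Σ|p₁ᵢ − p₂ᵢ| = 0.07 + 0.06 + 0.09 + 0.02 + 0.20 = 0.44
D = 1 − ½ × 0.44 = 1 − 0.220 = 0.7800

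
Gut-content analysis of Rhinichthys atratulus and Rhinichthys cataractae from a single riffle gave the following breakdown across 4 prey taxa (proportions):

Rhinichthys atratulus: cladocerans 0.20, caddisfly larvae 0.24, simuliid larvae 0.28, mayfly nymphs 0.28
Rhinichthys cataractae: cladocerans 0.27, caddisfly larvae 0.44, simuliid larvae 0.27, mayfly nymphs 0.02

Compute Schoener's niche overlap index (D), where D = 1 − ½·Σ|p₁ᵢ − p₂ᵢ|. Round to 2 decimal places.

Σ|p₁ᵢ − p₂ᵢ| = 0.07 + 0.20 + 0.01 + 0.26 = 0.54
D = 1 − ½ × 0.54 = 1 − 0.270 = 0.7300

0.73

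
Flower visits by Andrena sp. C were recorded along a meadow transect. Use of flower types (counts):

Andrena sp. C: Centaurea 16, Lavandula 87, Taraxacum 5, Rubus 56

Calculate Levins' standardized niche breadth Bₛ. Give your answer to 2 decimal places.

Proportions for Andrena sp. C (n=164): 16/164=0.0976, 87/164=0.5305, 5/164=0.0305, 56/164=0.3415
Σpᵢ² = 0.0976² + 0.5305² + 0.0305² + 0.3415² = 0.009526 + 0.281430 + 0.000930 + 0.116622 = 0.408508
B = 1 / 0.408508 = 2.4479
Bₛ = (B − 1)/(n − 1) = (2.4479 − 1)/(4 − 1) = 1.4479/3 = 0.4826

0.48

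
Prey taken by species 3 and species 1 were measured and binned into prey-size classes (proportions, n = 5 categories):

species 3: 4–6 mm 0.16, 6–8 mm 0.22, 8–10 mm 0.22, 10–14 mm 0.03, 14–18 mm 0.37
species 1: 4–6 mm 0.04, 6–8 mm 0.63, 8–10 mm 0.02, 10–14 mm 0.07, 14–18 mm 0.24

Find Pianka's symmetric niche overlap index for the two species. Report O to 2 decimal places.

Σ p₁ᵢp₂ᵢ = 0.0064 + 0.1386 + 0.0044 + 0.0021 + 0.0888 = 0.2403
Σp_1ᵢ² = 0.16² + 0.22² + 0.22² + 0.03² + 0.37² = 0.0256 + 0.0484 + 0.0484 + 0.0009 + 0.1369 = 0.2602
Σp_2ᵢ² = 0.04² + 0.63² + 0.02² + 0.07² + 0.24² = 0.0016 + 0.3969 + 0.0004 + 0.0049 + 0.0576 = 0.4614
O = 0.2403 / √(0.2602 × 0.4614) = 0.2403 / 0.34649 = 0.6935

0.69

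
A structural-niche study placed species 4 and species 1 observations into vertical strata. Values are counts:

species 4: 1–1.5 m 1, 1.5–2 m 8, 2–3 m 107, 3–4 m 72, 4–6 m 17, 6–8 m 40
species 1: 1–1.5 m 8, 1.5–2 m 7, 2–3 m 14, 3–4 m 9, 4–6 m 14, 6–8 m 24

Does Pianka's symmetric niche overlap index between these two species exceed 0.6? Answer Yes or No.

Proportions for species 4 (n=245): 1/245=0.0041, 8/245=0.0327, 107/245=0.4367, 72/245=0.2939, 17/245=0.0694, 40/245=0.1633
Proportions for species 1 (n=76): 8/76=0.1053, 7/76=0.0921, 14/76=0.1842, 9/76=0.1184, 14/76=0.1842, 24/76=0.3158
Σ p₁ᵢp₂ᵢ = 0.000432 + 0.003012 + 0.080440 + 0.034798 + 0.012783 + 0.051570 = 0.183035
Σp_1ᵢ² = 0.0041² + 0.0327² + 0.4367² + 0.2939² + 0.0694² + 0.1633² = 0.000017 + 0.001069 + 0.190707 + 0.086377 + 0.004816 + 0.026667 = 0.309653
Σp_2ᵢ² = 0.1053² + 0.0921² + 0.1842² + 0.1184² + 0.1842² + 0.3158² = 0.011088 + 0.008482 + 0.033930 + 0.014019 + 0.033930 + 0.099730 = 0.201179
O = 0.183035 / √(0.309653 × 0.201179) = 0.183035 / 0.2495910 = 0.7333
O = 0.7333 > 0.6 → Yes.

Yes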